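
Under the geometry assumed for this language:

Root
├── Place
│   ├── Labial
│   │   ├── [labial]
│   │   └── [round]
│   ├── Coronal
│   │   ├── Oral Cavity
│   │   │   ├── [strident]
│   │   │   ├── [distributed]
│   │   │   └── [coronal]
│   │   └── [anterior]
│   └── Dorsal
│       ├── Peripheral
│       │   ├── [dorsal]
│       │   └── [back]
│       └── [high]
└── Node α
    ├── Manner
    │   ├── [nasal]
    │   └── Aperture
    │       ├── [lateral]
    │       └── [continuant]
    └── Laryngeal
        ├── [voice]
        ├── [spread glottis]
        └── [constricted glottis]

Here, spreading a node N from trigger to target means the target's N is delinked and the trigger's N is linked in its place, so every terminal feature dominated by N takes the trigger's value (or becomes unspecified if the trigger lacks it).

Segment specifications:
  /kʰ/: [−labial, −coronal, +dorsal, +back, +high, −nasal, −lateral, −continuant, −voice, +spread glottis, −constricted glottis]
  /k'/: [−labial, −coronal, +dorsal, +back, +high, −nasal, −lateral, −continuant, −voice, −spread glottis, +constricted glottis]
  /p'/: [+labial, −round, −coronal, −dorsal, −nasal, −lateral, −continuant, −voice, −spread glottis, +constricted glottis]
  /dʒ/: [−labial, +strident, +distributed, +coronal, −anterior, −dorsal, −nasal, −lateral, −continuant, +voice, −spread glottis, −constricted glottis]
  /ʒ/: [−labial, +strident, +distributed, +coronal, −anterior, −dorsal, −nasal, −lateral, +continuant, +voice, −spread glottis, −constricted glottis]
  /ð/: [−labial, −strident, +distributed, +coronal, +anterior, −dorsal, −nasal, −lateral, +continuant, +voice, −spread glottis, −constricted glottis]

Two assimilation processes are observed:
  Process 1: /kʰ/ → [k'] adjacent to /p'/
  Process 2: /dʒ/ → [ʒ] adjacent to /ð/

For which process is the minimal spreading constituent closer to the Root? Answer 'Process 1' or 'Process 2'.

Process 1

Process 1: the features that change are [spread glottis], [constricted glottis]; the minimal node is Laryngeal (depth 2).
Process 2 alters [continuant]; the lowest dominating node is [continuant] (depth 4 from Root).
Laryngeal (depth 2) sits above [continuant] (depth 4), making Process 1 the one with the higher spreading node.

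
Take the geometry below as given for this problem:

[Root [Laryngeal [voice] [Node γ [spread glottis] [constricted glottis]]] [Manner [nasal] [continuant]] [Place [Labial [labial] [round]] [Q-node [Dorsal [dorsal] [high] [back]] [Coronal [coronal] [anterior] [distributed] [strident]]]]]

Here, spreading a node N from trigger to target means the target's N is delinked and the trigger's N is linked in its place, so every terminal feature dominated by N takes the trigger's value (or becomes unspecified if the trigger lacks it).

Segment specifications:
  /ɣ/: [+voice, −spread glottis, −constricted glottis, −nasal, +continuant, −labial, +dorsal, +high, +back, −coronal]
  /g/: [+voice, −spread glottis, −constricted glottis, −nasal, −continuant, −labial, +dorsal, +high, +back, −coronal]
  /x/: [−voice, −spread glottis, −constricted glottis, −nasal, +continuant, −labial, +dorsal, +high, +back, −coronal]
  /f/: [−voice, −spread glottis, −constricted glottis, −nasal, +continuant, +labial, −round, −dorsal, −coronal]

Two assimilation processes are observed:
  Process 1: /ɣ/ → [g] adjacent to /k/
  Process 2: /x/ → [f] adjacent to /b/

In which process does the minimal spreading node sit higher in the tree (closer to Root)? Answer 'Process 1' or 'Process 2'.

Process 2

Process 1: the feature that changes is [continuant]; the minimal node is [continuant] (depth 2).
In Process 2, [labial], [round], [dorsal], [high], [back] change, so the minimal spreading node is Place at depth 1.
Place is closer to Root than [continuant], so Process 2 spreads the higher node.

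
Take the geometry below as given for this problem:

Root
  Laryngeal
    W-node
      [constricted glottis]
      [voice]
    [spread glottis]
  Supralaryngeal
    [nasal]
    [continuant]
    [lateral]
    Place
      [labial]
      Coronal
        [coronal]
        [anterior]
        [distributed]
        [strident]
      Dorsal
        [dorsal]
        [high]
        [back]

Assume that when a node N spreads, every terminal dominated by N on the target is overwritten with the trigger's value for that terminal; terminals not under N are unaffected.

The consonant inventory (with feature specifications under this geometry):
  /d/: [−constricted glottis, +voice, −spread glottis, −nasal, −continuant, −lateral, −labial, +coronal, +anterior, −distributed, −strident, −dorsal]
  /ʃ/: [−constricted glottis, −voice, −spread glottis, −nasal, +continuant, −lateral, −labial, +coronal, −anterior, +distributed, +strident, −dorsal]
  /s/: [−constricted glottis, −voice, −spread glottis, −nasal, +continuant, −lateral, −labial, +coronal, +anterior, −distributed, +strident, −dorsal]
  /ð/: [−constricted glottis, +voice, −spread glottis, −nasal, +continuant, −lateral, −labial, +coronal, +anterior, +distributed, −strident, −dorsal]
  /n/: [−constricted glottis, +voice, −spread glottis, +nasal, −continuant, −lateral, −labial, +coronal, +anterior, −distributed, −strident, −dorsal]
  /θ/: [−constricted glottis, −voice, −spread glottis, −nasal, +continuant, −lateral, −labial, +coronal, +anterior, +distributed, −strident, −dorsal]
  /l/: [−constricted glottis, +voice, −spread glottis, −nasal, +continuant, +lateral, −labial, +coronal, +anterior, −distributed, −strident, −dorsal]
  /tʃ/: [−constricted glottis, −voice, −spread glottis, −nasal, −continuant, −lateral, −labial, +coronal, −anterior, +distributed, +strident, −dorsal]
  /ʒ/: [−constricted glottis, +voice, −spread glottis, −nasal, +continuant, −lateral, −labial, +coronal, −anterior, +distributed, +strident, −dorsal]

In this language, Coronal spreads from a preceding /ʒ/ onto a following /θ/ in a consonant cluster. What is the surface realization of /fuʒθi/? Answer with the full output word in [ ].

Terminals under Coronal in this geometry: [coronal], [anterior], [distributed], [strident].
Spreading Coronal from /ʒ/ onto /θ/ replaces those values with /ʒ/'s: [+coronal], [−anterior], [+distributed], [+strident]. Features outside Coronal ([constricted glottis], [voice], [spread glottis], …) stay as in /θ/.
This feature bundle is that of [ʃ], so /fuʒθi/ surfaces as [fuʒʃi].

[fuʒʃi]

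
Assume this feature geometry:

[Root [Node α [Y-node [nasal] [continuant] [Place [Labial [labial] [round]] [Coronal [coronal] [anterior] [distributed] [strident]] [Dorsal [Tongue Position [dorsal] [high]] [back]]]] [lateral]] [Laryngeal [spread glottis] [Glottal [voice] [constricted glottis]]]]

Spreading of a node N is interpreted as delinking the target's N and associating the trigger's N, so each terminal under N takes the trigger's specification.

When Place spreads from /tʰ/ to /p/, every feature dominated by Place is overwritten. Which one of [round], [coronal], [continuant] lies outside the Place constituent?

[continuant]

Place dominates exactly [labial], [round], [coronal], [anterior], [distributed], [strident], [dorsal], [high], [back].
Spreading Place replaces [coronal], [round] with the trigger's values, since each sits inside the Place constituent.
But [continuant] is a dependent of Y-node, outside Place; it is therefore untouched by the spreading.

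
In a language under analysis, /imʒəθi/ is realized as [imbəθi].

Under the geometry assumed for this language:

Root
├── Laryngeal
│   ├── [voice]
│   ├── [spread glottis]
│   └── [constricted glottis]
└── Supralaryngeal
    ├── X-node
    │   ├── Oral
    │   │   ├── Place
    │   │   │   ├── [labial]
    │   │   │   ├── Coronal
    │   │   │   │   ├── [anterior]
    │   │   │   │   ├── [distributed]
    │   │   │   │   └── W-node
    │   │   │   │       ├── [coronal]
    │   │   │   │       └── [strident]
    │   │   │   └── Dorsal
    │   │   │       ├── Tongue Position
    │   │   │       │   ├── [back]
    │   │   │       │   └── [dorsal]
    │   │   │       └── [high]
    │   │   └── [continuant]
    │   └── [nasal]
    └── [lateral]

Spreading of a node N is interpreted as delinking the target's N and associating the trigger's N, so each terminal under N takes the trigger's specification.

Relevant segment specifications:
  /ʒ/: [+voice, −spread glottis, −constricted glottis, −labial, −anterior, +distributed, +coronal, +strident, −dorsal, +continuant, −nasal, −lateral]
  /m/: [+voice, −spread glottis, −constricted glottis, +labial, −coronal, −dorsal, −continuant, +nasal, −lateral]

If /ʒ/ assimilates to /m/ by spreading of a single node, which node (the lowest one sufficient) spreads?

Comparing /ʒ/ with its surface form [b], the features that change are [continuant], [labial], [coronal], [anterior], [distributed], [strident].
In this geometry the lowest node dominating all of them is Oral: every daughter of Oral dominates only a proper subset, so no lower node suffices.
If Oral spreads, every terminal under it takes /m/'s value, producing [b] as observed.
[nasal] — on which /m/ differs from /ʒ/ — is unchanged, so neither X-node nor anything higher can have spread; the constituent is no larger than Oral.

Oral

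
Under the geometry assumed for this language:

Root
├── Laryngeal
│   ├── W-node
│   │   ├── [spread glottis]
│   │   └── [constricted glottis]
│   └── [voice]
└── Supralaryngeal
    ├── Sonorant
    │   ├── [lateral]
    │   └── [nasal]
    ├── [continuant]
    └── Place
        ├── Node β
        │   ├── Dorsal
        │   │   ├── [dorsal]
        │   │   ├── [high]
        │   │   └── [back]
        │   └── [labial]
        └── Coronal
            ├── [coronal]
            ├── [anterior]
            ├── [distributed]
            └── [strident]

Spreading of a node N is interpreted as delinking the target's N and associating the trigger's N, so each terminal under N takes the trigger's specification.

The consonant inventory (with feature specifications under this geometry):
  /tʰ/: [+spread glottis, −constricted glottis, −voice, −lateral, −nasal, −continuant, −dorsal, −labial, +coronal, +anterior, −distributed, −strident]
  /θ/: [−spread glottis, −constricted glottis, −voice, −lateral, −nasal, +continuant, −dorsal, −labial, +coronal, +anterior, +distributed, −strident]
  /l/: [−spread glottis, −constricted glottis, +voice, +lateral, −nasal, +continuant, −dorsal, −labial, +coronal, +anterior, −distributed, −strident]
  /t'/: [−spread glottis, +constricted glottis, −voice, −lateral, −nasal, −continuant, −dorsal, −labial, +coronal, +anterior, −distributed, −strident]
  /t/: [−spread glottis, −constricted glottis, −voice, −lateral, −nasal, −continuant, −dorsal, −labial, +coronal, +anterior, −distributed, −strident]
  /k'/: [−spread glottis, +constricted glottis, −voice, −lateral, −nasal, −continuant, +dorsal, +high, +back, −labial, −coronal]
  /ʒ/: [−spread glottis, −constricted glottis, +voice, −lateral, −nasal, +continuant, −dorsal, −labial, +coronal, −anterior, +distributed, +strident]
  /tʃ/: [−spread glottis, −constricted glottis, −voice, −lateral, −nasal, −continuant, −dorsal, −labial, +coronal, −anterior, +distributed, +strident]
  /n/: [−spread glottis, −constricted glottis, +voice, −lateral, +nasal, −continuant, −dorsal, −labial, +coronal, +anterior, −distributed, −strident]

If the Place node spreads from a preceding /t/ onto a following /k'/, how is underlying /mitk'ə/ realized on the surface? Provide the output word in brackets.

[mitt'ə]

The Place node dominates the terminals [dorsal], [high], [back], [labial], [coronal], [anterior], [distributed], [strident].
After delinking /k'/'s Place and linking /t/'s, the affected terminals become [−dorsal], [−labial], [+coronal], [+anterior], [−distributed], [−strident]; [spread glottis], [constricted glottis], [voice], … (outside Place) are retained from /k'/.
The resulting bundle matches /t'/ in the inventory; substituting it for /k'/ gives [mitt'ə].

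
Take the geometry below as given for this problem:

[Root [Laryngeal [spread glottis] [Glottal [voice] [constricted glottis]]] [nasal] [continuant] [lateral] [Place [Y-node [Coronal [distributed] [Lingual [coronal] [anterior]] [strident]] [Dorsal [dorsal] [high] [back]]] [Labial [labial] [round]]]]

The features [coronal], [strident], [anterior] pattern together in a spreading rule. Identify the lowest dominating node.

Coronal

[coronal] lies under Lingual (below Place).
[strident] lies under Coronal (below Place).
[anterior]: Root / Place / Y-node / Coronal / Lingual / [anterior].
Coronal is the lowest common ancestor — every listed feature sits under it, and no single subconstituent of Coronal covers them all.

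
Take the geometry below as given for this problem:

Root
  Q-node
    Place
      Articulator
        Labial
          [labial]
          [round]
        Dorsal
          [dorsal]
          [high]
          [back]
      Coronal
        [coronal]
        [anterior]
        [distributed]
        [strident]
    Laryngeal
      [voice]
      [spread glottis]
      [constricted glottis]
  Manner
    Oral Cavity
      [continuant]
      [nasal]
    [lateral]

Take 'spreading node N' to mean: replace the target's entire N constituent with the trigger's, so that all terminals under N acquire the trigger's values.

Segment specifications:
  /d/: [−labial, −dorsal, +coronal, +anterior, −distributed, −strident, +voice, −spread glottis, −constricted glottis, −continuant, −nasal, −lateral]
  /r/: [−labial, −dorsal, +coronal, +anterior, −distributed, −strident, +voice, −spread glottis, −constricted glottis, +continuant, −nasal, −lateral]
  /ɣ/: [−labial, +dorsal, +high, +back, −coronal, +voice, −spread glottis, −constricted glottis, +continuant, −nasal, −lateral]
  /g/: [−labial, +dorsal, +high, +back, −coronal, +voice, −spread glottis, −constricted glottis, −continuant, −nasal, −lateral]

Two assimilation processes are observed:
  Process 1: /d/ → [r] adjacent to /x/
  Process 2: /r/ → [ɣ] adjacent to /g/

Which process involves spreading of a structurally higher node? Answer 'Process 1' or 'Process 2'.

Process 2

Process 1: the feature that changes is [continuant]; the minimal node is [continuant] (depth 3).
In Process 2, [coronal], [anterior], [distributed], [strident], [dorsal], [high], [back] change, so the minimal spreading node is Place at depth 2.
Place is closer to Root than [continuant], so Process 2 spreads the higher node.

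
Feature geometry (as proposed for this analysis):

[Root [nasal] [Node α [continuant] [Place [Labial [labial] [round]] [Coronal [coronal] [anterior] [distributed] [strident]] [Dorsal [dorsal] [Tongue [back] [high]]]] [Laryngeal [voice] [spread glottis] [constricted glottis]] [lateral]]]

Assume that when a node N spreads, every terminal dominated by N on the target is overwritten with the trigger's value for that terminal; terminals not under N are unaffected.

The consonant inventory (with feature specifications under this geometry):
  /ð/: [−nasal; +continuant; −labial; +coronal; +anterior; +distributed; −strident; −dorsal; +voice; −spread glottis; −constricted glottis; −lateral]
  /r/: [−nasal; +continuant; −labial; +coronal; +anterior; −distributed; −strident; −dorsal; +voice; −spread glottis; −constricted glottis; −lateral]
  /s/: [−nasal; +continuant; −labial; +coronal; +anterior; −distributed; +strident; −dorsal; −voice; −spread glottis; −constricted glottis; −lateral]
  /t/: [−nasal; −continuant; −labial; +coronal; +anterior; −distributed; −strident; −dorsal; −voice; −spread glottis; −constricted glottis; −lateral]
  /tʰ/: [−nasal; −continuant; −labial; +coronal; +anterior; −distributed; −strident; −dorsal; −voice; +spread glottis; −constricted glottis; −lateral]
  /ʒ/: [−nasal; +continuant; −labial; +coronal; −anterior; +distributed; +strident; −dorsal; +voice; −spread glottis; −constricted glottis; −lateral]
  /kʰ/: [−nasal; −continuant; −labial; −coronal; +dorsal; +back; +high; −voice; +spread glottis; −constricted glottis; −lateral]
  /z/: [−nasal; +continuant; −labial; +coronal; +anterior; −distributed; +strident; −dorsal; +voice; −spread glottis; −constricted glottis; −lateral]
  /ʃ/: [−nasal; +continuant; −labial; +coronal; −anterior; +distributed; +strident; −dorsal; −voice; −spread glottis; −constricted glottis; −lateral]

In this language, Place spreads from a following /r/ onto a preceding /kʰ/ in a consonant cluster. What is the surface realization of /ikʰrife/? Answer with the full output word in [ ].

[itʰrife]

Terminals under Place in this geometry: [labial], [round], [coronal], [anterior], [distributed], [strident], [dorsal], [back], [high].
Spreading Place from /r/ onto /kʰ/ replaces those values with /r/'s: [−labial], [+coronal], [+anterior], [−distributed], [−strident], [−dorsal]. Features outside Place ([nasal], [continuant], [voice], …) stay as in /kʰ/.
Among the inventory, only /tʰ/ has exactly this specification, giving the surface form [itʰrife].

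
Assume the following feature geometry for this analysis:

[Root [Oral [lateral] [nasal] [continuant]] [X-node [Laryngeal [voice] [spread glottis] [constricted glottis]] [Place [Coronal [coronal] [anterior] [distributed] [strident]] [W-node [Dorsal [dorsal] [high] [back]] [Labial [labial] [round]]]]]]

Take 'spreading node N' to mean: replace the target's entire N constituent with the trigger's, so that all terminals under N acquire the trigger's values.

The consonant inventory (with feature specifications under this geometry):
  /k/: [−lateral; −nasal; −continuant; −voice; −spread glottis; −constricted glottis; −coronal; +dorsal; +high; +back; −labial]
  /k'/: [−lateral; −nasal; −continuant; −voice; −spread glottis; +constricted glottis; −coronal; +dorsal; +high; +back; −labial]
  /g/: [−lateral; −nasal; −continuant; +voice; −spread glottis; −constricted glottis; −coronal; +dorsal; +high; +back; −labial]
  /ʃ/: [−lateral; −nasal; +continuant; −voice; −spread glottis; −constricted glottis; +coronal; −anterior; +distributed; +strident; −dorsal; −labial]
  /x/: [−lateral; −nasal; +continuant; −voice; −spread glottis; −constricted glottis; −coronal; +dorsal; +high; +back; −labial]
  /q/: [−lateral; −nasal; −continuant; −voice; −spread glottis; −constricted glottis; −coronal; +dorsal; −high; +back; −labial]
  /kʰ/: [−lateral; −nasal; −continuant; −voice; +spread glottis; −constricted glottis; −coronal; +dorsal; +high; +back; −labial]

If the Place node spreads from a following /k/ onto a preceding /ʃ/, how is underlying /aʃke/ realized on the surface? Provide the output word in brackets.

Terminals under Place in this geometry: [coronal], [anterior], [distributed], [strident], [dorsal], [high], [back], [labial], [round].
Spreading Place from /k/ onto /ʃ/ replaces those values with /k/'s: [−coronal], [+dorsal], [+high], [+back], [−labial]. Features outside Place ([lateral], [nasal], [continuant], …) stay as in /ʃ/.
This feature bundle is that of [x], so /aʃke/ surfaces as [axke].

[axke]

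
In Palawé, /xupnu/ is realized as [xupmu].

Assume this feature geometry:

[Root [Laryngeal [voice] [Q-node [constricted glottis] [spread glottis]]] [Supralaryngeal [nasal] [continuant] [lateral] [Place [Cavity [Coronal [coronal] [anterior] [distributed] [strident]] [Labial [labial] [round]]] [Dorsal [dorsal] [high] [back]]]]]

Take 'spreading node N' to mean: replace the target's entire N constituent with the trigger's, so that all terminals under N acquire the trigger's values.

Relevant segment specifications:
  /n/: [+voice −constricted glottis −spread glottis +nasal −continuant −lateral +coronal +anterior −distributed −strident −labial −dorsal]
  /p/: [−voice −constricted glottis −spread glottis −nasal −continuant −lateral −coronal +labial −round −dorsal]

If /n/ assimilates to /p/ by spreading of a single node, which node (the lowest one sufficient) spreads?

Cavity

/n/ and [m] differ in [labial], [round], [coronal], [anterior], [distributed], [strident]; every other specified feature is identical.
Tracing each changed feature up the tree, the paths first meet at Cavity; any lower node misses at least one of them.
Spreading Cavity from /p/ overwrites each of those terminals with /p/'s values, yielding exactly [m].
Features on which the two segments disagree outside Cavity, such as [nasal], [voice], are unchanged — nothing dominating them spread, and Cavity is the minimal sufficient constituent.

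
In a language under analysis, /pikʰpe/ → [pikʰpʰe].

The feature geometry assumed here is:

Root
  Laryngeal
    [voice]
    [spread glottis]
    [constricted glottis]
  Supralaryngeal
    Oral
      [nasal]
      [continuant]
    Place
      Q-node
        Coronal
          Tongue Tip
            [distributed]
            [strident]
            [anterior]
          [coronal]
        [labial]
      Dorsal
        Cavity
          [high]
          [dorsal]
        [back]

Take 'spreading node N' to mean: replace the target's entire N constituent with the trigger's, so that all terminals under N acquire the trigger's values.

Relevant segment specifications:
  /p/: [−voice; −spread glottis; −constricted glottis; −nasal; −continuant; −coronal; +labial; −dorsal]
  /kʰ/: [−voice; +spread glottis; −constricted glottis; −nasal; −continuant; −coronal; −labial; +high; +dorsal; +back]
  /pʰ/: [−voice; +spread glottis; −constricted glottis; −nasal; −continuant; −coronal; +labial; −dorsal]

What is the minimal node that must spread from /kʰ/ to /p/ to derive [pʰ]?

The alternation /p/ → [pʰ] changes [spread glottis] and nothing else.
Since just one terminal is affected and it takes /kʰ/'s value, spreading the terminal [spread glottis] alone is sufficient and minimal.
Features on which the two segments disagree outside [spread glottis], such as [labial], [dorsal], are unchanged — nothing dominating them spread, and [spread glottis] is the minimal sufficient constituent.

[spread glottis]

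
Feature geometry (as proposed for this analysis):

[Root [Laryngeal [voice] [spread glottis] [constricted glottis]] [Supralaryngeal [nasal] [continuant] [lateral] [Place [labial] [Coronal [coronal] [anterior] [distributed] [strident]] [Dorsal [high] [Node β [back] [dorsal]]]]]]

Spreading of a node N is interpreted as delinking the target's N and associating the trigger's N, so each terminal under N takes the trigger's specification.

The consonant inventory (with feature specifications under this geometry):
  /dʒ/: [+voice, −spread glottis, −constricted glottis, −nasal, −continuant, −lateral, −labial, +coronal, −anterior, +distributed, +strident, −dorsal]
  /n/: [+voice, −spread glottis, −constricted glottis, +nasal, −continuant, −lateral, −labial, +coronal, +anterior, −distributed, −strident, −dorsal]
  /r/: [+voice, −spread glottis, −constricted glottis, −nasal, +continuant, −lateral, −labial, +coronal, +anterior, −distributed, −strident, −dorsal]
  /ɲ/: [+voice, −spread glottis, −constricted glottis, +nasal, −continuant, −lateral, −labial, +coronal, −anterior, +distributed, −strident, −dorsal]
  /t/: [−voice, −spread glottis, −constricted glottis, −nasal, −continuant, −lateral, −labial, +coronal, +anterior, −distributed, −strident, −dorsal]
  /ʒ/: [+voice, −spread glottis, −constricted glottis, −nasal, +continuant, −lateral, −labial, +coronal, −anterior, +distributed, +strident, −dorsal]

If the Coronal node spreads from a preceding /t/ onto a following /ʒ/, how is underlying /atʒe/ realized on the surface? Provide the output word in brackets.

[atre]

Terminals under Coronal in this geometry: [coronal], [anterior], [distributed], [strident].
After delinking /ʒ/'s Coronal and linking /t/'s, the affected terminals become [+coronal], [+anterior], [−distributed], [−strident]; [voice], [spread glottis], [constricted glottis], … (outside Coronal) are retained from /ʒ/.
The resulting bundle matches /r/ in the inventory; substituting it for /ʒ/ gives [atre].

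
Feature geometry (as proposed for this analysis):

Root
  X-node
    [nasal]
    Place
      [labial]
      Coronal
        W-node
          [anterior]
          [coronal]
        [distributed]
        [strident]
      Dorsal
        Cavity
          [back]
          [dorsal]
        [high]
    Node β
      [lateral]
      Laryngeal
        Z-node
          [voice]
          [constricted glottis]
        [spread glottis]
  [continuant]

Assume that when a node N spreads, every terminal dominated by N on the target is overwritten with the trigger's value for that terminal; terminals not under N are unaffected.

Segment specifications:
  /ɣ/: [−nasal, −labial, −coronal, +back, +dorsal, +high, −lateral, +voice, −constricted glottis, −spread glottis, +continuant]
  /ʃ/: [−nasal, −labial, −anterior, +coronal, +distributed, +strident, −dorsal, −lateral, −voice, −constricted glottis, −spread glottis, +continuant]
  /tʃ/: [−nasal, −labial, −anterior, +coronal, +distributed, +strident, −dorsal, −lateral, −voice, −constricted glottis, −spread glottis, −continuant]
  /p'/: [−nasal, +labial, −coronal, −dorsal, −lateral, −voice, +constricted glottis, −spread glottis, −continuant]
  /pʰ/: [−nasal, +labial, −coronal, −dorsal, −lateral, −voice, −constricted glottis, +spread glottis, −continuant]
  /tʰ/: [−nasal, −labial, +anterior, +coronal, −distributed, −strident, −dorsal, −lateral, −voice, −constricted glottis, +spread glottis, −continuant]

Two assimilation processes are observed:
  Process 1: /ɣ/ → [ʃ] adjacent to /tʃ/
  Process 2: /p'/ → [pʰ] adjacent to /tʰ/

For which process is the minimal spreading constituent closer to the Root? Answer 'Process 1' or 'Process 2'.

In Process 1, [voice], [coronal], [anterior], [distributed], [strident], [dorsal], [high], [back] change, so the minimal spreading node is X-node at depth 1.
In Process 2, [spread glottis], [constricted glottis] change, so the minimal spreading node is Laryngeal at depth 3.
X-node is closer to Root than Laryngeal, so Process 1 spreads the higher node.

Process 1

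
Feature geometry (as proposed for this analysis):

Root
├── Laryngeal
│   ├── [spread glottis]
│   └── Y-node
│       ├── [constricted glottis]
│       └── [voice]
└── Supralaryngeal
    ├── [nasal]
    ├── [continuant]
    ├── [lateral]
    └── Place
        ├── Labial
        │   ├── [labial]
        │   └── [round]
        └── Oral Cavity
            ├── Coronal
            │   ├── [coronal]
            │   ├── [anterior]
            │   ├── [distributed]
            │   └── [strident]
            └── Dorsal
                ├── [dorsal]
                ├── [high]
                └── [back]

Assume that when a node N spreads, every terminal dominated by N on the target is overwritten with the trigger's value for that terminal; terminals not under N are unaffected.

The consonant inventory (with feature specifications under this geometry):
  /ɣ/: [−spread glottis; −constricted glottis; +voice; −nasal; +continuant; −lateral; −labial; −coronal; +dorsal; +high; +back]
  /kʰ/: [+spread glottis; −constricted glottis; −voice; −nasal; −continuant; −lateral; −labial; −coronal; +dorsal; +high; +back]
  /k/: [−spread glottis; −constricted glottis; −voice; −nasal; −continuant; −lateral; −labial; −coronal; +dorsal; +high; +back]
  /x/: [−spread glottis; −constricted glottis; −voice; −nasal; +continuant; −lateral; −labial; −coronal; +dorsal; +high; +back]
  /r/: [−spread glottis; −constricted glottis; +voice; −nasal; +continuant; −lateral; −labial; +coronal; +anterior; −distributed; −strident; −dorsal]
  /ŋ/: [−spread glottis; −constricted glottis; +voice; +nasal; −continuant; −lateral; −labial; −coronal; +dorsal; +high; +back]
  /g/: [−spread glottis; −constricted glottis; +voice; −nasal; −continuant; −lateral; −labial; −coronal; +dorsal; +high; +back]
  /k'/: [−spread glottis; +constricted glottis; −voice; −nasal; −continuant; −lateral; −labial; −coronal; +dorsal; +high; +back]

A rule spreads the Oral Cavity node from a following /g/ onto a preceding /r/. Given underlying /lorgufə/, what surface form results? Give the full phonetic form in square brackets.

[loɣgufə]

The Oral Cavity node dominates the terminals [coronal], [anterior], [distributed], [strident], [dorsal], [high], [back].
Spreading Oral Cavity from /g/ onto /r/ replaces those values with /g/'s: [−coronal], [+dorsal], [+high], [+back]. Features outside Oral Cavity ([spread glottis], [constricted glottis], [voice], …) stay as in /r/.
The resulting bundle matches /ɣ/ in the inventory; substituting it for /r/ gives [loɣgufə].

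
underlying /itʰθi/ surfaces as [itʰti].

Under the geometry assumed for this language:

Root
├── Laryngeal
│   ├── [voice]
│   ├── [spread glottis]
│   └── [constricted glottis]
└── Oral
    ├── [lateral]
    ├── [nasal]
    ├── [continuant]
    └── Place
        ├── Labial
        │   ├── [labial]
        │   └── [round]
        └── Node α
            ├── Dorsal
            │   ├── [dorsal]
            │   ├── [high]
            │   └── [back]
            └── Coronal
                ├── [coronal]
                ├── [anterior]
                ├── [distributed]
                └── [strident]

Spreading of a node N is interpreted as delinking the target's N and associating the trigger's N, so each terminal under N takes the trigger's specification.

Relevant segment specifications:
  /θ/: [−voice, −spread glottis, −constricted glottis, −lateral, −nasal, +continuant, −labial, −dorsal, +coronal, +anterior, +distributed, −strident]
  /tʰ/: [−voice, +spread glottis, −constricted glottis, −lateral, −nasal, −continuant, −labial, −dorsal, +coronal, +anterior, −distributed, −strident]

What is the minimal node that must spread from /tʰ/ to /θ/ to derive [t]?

/θ/ and [t] differ in [continuant], [distributed]; every other specified feature is identical.
Tracing each changed feature up the tree, the paths first meet at Oral; any lower node misses at least one of them.
Delinking /θ/'s Oral and associating /tʰ/'s Oral gives precisely the feature bundle of [t].
Since [spread glottis] is preserved even though /tʰ/ disagrees there, no node above Oral spread.

Oral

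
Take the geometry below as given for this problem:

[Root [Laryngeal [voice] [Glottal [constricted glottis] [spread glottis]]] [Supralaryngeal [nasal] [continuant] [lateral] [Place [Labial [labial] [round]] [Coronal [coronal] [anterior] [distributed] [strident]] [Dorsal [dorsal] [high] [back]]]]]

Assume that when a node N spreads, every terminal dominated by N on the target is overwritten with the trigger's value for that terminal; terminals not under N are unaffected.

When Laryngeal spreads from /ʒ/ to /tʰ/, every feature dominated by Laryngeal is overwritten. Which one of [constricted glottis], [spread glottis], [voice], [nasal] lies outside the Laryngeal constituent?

Under this geometry, Laryngeal contains [voice], [constricted glottis], [spread glottis].
Spreading Laryngeal replaces [spread glottis], [voice], [constricted glottis] with the trigger's values, since each sits inside the Laryngeal constituent.
But [nasal] is a dependent of Supralaryngeal, outside Laryngeal; it is therefore untouched by the spreading.

[nasal]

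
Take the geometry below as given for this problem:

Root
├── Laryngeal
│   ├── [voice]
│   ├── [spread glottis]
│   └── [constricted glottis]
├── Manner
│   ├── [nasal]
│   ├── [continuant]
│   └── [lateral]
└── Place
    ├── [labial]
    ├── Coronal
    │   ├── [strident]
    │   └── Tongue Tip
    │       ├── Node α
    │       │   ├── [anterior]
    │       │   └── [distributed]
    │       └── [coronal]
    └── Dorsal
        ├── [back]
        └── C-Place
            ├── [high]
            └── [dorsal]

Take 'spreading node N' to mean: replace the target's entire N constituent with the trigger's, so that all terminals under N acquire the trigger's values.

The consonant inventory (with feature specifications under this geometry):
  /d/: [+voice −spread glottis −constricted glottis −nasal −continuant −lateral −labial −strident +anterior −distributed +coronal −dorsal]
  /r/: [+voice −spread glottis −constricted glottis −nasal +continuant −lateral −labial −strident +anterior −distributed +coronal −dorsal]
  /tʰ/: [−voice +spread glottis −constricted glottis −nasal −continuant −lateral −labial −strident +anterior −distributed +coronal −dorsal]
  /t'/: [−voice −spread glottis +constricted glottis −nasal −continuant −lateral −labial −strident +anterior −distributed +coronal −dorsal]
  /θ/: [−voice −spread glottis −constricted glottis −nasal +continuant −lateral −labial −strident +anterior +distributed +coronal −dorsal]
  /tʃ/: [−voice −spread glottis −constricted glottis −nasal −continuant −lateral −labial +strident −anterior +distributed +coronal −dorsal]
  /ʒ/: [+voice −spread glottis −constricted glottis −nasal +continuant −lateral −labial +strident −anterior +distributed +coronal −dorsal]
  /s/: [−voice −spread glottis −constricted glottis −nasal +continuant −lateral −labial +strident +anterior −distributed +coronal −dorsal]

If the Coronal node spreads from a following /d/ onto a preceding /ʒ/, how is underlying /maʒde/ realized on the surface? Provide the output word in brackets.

Terminals under Coronal in this geometry: [strident], [anterior], [distributed], [coronal].
Spreading Coronal from /d/ onto /ʒ/ replaces those values with /d/'s: [−strident], [+anterior], [−distributed], [+coronal]. Features outside Coronal ([voice], [spread glottis], [constricted glottis], …) stay as in /ʒ/.
The resulting bundle matches /r/ in the inventory; substituting it for /ʒ/ gives [marde].

[marde]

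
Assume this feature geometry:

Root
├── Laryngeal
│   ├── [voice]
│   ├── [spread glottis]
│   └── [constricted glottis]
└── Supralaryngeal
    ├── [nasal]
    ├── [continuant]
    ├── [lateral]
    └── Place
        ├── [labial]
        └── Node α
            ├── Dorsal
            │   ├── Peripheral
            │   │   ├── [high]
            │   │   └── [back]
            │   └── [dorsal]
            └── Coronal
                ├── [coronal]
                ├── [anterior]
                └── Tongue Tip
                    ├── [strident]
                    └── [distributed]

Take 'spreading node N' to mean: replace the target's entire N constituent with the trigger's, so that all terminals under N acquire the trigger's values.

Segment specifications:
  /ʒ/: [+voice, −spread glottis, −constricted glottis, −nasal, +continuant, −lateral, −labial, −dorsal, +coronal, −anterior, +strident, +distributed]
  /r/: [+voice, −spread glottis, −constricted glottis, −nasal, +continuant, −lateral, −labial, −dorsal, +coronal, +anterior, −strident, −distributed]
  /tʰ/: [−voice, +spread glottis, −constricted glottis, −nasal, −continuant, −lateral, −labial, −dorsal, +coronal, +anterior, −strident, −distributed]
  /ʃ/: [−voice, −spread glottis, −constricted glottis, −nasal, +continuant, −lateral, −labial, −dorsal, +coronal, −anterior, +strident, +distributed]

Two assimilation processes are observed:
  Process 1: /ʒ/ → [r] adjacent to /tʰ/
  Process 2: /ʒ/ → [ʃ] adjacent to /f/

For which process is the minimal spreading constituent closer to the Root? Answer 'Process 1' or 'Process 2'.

In Process 1, [anterior], [distributed], [strident] change, so the minimal spreading node is Coronal at depth 4.
Process 2 alters [voice]; the lowest dominating node is [voice] (depth 2 from Root).
[voice] is closer to Root than Coronal, so Process 2 spreads the higher node.

Process 2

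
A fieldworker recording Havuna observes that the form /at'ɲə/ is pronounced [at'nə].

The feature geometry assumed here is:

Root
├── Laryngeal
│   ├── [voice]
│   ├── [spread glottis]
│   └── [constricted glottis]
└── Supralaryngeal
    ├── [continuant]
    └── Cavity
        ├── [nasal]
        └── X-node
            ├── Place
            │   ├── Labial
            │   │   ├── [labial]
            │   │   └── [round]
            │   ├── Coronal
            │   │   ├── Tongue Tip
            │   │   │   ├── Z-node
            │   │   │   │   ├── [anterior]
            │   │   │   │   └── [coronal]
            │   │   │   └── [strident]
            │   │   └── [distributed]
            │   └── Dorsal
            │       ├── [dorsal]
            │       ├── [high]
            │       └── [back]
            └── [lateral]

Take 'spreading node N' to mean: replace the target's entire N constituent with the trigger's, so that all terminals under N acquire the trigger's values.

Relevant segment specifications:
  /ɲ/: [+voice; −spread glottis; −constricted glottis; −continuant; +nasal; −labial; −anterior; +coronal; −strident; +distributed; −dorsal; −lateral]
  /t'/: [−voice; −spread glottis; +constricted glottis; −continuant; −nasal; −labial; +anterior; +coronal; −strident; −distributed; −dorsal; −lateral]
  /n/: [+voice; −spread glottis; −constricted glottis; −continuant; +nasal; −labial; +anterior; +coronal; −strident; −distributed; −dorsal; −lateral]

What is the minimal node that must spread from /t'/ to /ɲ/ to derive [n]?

Coronal

Feature comparison: [anterior], [distributed] differ between /ɲ/ and [n]; the remaining terminals match.
Tracing each changed feature up the tree, the paths first meet at Coronal; any lower node misses at least one of them.
Delinking /ɲ/'s Coronal and associating /t'/'s Coronal gives precisely the feature bundle of [n].
Features on which the two segments disagree outside Coronal, such as [constricted glottis], [voice], are unchanged — nothing dominating them spread, and Coronal is the minimal sufficient constituent.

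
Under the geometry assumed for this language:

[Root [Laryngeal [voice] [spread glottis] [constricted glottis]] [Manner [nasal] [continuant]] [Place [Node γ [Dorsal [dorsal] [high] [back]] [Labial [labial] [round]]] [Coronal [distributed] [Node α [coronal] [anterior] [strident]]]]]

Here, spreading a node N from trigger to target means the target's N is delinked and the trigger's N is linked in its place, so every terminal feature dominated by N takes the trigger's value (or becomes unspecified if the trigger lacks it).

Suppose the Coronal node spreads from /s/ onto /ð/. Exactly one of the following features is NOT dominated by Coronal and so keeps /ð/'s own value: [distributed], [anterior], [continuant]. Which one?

Under this geometry, Coronal contains [distributed], [coronal], [anterior], [strident].
Spreading Coronal replaces [distributed], [anterior] with the trigger's values, since each sits inside the Coronal constituent.
[continuant] is not within the Coronal subtree (it hangs from Manner), so /ð/'s [continuant] value survives.

[continuant]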